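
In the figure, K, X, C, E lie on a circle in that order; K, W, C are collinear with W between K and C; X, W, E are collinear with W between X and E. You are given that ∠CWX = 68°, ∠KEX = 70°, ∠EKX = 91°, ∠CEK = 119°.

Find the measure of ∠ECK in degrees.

∠ECK = 19°

1. ∠EWK = 68°  [vertical angles at W]
2. ∠CKE = 42°  [△KWE]
3. ∠ECK = 19°  [△KCE]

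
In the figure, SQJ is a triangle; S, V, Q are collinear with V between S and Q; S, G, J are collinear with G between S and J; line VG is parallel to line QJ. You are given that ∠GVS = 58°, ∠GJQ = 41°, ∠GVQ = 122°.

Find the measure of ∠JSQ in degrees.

∠JSQ = 81°

1. ∠JQS = 58°  [VG∥QJ, corresponding at V]
2. ∠QJS = 41°  [G on ray JS]
3. ∠JSQ = 81°  [△SQJ]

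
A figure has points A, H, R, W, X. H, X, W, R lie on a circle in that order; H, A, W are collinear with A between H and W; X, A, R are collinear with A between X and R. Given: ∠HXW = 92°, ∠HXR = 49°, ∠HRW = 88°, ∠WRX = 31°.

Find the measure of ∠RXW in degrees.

1. ∠HWR = 49°  [same arc HR]
2. ∠RHW = 43°  [△HWR]
3. ∠RXW = 43°  [same arc WR]

∠RXW = 43°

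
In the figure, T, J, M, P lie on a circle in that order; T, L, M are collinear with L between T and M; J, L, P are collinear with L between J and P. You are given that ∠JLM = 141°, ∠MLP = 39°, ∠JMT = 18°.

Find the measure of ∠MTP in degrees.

1. ∠PLT = 141°  [vertical angles at L]
2. ∠JPT = 18°  [same arc TJ]
3. ∠MTP = 21°  [△TLP]

∠MTP = 21°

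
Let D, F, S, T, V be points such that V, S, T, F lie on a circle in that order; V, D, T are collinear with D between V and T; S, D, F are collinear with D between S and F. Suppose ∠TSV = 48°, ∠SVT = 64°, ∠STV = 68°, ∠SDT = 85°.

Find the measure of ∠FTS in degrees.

∠FTS = 89°

1. ∠SFT = 64°  [same arc ST]
2. ∠FST = 27°  [△SDT]
3. ∠FTS = 89°  [△STF]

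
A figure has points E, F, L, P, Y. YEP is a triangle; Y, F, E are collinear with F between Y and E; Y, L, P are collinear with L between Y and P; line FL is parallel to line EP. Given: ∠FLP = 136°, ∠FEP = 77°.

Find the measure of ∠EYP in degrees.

∠EYP = 59°

1. ∠FLY = 44°  [linear pair at L on YP]
2. ∠PEY = 77°  [F on ray EY]
3. ∠EPY = 44°  [FL∥EP, corresponding at L]
4. ∠EYP = 59°  [△YEP]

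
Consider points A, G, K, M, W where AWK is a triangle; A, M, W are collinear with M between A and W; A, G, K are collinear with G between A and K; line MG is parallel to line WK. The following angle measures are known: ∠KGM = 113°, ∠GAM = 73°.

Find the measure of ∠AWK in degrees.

1. ∠AGM = 67°  [linear pair at G on AK]
2. ∠AMG = 40°  [△AMG]
3. ∠AWK = 40°  [MG∥WK, corresponding at M]

∠AWK = 40°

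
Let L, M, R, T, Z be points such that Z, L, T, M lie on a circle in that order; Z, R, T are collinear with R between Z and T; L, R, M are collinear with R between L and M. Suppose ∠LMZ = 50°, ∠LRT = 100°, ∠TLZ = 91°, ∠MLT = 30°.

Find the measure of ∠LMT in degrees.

1. ∠LTZ = 50°  [same arc ZL]
2. ∠LZT = 39°  [△ZLT]
3. ∠LMT = 39°  [same arc LT]

∠LMT = 39°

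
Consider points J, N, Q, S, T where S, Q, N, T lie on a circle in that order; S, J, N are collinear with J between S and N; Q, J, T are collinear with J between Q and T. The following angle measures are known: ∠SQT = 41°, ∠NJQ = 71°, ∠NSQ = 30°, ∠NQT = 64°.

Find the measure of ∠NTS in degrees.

∠NTS = 75°

1. ∠SNT = 41°  [same arc ST]
2. ∠NST = 64°  [same arc NT]
3. ∠NTS = 75°  [△SNT]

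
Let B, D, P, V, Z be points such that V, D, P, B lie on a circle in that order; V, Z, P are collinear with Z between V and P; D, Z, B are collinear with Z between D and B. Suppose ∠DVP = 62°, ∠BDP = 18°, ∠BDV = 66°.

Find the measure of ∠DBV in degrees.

1. ∠DBP = 62°  [same arc DP]
2. ∠BPD = 100°  [△DPB]
3. ∠BVD = 80°  [cyclic VDPB, opposite ∠V+∠P]
4. ∠DBV = 34°  [△VDB]

∠DBV = 34°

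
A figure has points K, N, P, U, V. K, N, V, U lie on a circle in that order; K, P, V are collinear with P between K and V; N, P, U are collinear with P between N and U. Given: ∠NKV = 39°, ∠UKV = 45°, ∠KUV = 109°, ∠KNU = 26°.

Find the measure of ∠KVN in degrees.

1. ∠KPN = 115°  [△KPN]
2. ∠UNV = 45°  [same arc VU]
3. ∠NPV = 65°  [linear pair at P on KV]
4. ∠KVN = 70°  [△NPV]

∠KVN = 70°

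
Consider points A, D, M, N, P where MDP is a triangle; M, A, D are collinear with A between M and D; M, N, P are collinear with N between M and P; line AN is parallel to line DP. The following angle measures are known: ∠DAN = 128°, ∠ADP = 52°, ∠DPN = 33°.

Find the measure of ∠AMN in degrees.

∠AMN = 95°

1. ∠MDP = 52°  [A on ray DM]
2. ∠DPM = 33°  [N on ray PM]
3. ∠DMP = 95°  [△MDP]
4. ∠AMN = 95°  [A on MD, N on MP]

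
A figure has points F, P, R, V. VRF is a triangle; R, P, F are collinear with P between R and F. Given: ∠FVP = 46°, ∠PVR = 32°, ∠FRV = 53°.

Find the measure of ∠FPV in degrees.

1. ∠PRV = 53°  [P on ray RF]
2. ∠RPV = 95°  [△VRP]
3. ∠FPV = 85°  [linear pair at P on RF]

∠FPV = 85°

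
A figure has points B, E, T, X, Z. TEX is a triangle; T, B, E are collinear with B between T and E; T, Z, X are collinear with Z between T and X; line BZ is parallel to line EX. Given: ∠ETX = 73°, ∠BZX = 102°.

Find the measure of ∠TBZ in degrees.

∠TBZ = 29°

1. ∠BTZ = 73°  [B on TE, Z on TX]
2. ∠BZT = 78°  [linear pair at Z on TX]
3. ∠TBZ = 29°  [△TBZ]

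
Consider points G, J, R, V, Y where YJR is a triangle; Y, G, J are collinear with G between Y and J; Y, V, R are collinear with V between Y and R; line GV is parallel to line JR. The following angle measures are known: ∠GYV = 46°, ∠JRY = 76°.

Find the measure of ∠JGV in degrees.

∠JGV = 122°

1. ∠JYR = 46°  [G on YJ, V on YR]
2. ∠RJY = 58°  [△YJR]
3. ∠VGY = 58°  [GV∥JR, corresponding at G]
4. ∠JGV = 122°  [linear pair at G on YJ]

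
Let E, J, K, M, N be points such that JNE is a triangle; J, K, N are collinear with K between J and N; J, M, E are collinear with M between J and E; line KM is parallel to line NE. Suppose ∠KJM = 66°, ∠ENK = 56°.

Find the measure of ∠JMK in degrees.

∠JMK = 58°

1. ∠EJN = 66°  [K on JN, M on JE]
2. ∠ENJ = 56°  [K on ray NJ]
3. ∠JEN = 58°  [△JNE]
4. ∠JMK = 58°  [KM∥NE, corresponding at M]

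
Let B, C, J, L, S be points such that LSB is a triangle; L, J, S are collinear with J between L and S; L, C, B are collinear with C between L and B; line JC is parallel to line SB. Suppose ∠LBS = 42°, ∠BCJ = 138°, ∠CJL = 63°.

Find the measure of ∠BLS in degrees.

1. ∠JCL = 42°  [JC∥SB, corresponding at C]
2. ∠CLJ = 75°  [△LJC]
3. ∠BLS = 75°  [J on LS, C on LB]

∠BLS = 75°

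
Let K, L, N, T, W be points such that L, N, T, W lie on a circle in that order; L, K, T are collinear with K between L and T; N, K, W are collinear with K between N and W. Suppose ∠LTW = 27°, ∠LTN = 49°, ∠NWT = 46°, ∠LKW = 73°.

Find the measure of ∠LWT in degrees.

1. ∠LWN = 49°  [same arc LN]
2. ∠TLW = 58°  [△LKW]
3. ∠LWT = 95°  [△LTW]

∠LWT = 95°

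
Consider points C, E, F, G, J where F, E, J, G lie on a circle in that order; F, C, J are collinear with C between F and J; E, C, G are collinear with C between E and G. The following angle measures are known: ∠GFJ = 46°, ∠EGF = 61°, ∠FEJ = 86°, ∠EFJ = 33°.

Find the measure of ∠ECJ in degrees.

∠ECJ = 73°

1. ∠GEJ = 46°  [same arc JG]
2. ∠EJF = 61°  [same arc FE]
3. ∠ECJ = 73°  [△ECJ]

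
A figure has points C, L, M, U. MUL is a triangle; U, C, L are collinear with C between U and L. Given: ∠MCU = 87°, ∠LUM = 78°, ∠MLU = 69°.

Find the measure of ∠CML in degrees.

∠CML = 18°

1. ∠LCM = 93°  [linear pair at C on UL]
2. ∠CLM = 69°  [C on ray LU]
3. ∠CML = 18°  [△MCL]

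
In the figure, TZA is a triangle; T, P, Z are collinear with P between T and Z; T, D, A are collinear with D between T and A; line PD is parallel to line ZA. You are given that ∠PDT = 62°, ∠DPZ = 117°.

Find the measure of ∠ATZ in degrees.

1. ∠DPT = 63°  [linear pair at P on TZ]
2. ∠DTP = 55°  [△TPD]
3. ∠ATZ = 55°  [P on TZ, D on TA]

∠ATZ = 55°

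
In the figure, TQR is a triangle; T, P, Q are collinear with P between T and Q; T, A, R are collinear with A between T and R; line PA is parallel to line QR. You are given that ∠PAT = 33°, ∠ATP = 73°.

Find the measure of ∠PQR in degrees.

∠PQR = 74°

1. ∠APT = 74°  [△TPA]
2. ∠APQ = 106°  [linear pair at P on TQ]
3. ∠PQR = 74°  [PA∥QR, co-interior at Q–P]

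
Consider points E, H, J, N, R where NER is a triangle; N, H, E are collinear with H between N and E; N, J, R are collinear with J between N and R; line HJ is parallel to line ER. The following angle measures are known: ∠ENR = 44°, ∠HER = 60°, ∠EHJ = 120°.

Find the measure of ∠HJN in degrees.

∠HJN = 76°

1. ∠HNJ = 44°  [H on NE, J on NR]
2. ∠JHN = 60°  [linear pair at H on NE]
3. ∠HJN = 76°  [△NHJ]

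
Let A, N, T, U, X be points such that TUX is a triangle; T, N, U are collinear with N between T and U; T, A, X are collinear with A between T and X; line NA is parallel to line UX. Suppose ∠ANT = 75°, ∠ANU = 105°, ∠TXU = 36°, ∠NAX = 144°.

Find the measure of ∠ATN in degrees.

1. ∠TUX = 75°  [NA∥UX, corresponding at N]
2. ∠UTX = 69°  [△TUX]
3. ∠ATN = 69°  [N on TU, A on TX]

∠ATN = 69°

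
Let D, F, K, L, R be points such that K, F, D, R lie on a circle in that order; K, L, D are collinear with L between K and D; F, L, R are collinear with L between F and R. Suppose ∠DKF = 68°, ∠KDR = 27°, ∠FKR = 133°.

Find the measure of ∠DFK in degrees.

∠DFK = 92°

1. ∠KFR = 27°  [same arc KR]
2. ∠FRK = 20°  [△KFR]
3. ∠FDK = 20°  [same arc KF]
4. ∠DFK = 92°  [△KFD]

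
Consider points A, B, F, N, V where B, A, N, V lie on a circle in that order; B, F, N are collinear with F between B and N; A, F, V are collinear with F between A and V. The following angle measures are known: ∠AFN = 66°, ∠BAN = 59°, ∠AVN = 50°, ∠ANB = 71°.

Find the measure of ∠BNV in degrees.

∠BNV = 16°

1. ∠BFV = 66°  [vertical angles at F]
2. ∠BVN = 121°  [cyclic BANV, opposite ∠A+∠V]
3. ∠AVB = 71°  [same arc BA]
4. ∠NBV = 43°  [△BFV]
5. ∠BNV = 16°  [△BNV]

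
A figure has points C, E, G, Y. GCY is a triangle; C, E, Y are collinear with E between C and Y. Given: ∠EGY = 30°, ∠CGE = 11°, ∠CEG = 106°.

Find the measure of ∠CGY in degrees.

1. ∠ECG = 63°  [△GCE]
2. ∠GEY = 74°  [linear pair at E on CY]
3. ∠GCY = 63°  [E on ray CY]
4. ∠EYG = 76°  [△GEY]
5. ∠CYG = 76°  [E on ray YC]
6. ∠CGY = 41°  [△GCY]

∠CGY = 41°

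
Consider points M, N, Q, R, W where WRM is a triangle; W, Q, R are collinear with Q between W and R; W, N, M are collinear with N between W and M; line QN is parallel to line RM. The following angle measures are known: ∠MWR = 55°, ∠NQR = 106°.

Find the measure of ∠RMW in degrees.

∠RMW = 51°

1. ∠NWQ = 55°  [Q on WR, N on WM]
2. ∠NQW = 74°  [linear pair at Q on WR]
3. ∠QNW = 51°  [△WQN]
4. ∠RMW = 51°  [QN∥RM, corresponding at N]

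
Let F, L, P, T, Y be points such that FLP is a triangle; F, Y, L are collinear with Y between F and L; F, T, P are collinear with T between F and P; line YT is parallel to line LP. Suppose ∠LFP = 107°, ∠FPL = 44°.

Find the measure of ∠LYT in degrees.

1. ∠FLP = 29°  [△FLP]
2. ∠FYT = 29°  [YT∥LP, corresponding at Y]
3. ∠LYT = 151°  [linear pair at Y on FL]

∠LYT = 151°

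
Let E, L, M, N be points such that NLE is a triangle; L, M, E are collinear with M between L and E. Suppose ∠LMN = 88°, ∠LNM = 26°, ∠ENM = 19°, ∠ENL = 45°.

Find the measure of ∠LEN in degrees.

1. ∠EMN = 92°  [linear pair at M on LE]
2. ∠MEN = 69°  [△NME]
3. ∠LEN = 69°  [M on ray EL]

∠LEN = 69°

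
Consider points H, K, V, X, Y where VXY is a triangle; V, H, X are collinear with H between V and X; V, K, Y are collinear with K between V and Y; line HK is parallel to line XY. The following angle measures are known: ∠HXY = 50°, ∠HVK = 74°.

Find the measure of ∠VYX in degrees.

∠VYX = 56°

1. ∠VXY = 50°  [H on ray XV]
2. ∠XVY = 74°  [H on VX, K on VY]
3. ∠VYX = 56°  [△VXY]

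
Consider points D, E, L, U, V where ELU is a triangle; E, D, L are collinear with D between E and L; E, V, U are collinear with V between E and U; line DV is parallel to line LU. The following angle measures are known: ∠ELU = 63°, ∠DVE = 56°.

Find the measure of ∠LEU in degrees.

1. ∠EDV = 63°  [DV∥LU, corresponding at D]
2. ∠DEV = 61°  [△EDV]
3. ∠LEU = 61°  [D on EL, V on EU]

∠LEU = 61°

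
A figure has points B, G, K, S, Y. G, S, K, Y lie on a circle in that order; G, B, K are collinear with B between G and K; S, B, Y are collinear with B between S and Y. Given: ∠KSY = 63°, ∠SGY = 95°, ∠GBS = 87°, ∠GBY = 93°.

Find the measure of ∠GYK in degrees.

∠GYK = 56°

1. ∠KGY = 63°  [same arc KY]
2. ∠SKY = 85°  [cyclic GSKY, opposite ∠G+∠K]
3. ∠KBY = 87°  [vertical angles at B]
4. ∠KYS = 32°  [△SKY]
5. ∠GKY = 61°  [△KBY]
6. ∠GYK = 56°  [△GKY]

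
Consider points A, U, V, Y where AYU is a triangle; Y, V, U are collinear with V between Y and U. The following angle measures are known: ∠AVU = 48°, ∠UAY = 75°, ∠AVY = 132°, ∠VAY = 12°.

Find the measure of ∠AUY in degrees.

∠AUY = 69°

1. ∠AYV = 36°  [△AYV]
2. ∠AYU = 36°  [V on ray YU]
3. ∠AUY = 69°  [△AYU]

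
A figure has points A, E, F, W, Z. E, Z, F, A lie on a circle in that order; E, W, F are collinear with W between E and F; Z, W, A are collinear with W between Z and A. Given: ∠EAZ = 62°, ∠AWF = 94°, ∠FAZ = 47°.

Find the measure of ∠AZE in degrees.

1. ∠EWZ = 94°  [vertical angles at W]
2. ∠FEZ = 47°  [same arc ZF]
3. ∠AZE = 39°  [△EWZ]

∠AZE = 39°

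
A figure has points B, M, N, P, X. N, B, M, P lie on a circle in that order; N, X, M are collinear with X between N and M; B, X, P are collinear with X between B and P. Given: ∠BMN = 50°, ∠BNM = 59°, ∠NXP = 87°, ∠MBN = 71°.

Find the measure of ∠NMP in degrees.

1. ∠BPM = 59°  [same arc BM]
2. ∠MXP = 93°  [linear pair at X on NM]
3. ∠NMP = 28°  [△MXP]

∠NMP = 28°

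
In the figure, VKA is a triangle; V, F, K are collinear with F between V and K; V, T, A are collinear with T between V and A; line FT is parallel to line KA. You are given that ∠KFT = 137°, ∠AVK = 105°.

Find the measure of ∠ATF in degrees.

∠ATF = 148°

1. ∠TFV = 43°  [linear pair at F on VK]
2. ∠FVT = 105°  [F on VK, T on VA]
3. ∠FTV = 32°  [△VFT]
4. ∠ATF = 148°  [linear pair at T on VA]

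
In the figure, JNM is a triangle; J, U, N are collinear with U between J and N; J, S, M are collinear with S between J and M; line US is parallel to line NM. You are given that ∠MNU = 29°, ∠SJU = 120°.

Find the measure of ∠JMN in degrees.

1. ∠JNM = 29°  [U on ray NJ]
2. ∠MJN = 120°  [U on JN, S on JM]
3. ∠JMN = 31°  [△JNM]

∠JMN = 31°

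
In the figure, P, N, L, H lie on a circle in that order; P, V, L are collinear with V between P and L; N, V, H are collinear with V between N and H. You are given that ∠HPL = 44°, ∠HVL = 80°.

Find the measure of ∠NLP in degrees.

∠NLP = 36°

1. ∠HNL = 44°  [same arc LH]
2. ∠NVP = 80°  [vertical angles at V]
3. ∠LVN = 100°  [linear pair at V on PL]
4. ∠NLP = 36°  [△NVL]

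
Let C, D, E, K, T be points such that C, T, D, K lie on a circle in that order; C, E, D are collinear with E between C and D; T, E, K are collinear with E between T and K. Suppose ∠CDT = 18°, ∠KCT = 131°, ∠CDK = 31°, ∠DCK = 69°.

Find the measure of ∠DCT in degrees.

1. ∠KDT = 49°  [cyclic CTDK, opposite ∠C+∠D]
2. ∠DTK = 69°  [same arc DK]
3. ∠DKT = 62°  [△TDK]
4. ∠DCT = 62°  [same arc TD]

∠DCT = 62°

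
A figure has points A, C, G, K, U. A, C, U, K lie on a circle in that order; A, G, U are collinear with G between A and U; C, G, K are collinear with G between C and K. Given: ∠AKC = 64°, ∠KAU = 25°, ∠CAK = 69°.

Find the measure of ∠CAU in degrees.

1. ∠KCU = 25°  [same arc UK]
2. ∠CUK = 111°  [cyclic ACUK, opposite ∠A+∠U]
3. ∠CKU = 44°  [△CUK]
4. ∠CAU = 44°  [same arc CU]

∠CAU = 44°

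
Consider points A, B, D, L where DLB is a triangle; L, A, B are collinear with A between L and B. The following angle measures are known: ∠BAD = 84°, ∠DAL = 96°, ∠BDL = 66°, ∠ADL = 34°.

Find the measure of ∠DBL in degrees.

1. ∠ALD = 50°  [△DLA]
2. ∠BLD = 50°  [A on ray LB]
3. ∠DBL = 64°  [△DLB]

∠DBL = 64°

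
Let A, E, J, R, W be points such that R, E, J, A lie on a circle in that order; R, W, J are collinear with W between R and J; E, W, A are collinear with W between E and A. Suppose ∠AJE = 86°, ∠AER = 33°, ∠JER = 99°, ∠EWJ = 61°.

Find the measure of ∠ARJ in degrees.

∠ARJ = 66°

1. ∠AJR = 33°  [same arc RA]
2. ∠JAR = 81°  [cyclic REJA, opposite ∠E+∠A]
3. ∠ARJ = 66°  [△RJA]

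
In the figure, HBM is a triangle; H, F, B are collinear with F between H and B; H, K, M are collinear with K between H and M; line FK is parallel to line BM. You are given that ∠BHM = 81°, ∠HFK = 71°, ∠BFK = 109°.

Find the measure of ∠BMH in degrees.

1. ∠FHK = 81°  [F on HB, K on HM]
2. ∠FKH = 28°  [△HFK]
3. ∠BMH = 28°  [FK∥BM, corresponding at K]

∠BMH = 28°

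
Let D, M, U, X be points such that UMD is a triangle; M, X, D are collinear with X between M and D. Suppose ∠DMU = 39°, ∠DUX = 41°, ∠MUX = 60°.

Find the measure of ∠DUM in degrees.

1. ∠UMX = 39°  [X on ray MD]
2. ∠MXU = 81°  [△UMX]
3. ∠DXU = 99°  [linear pair at X on MD]
4. ∠UDX = 40°  [△UXD]
5. ∠MDU = 40°  [X on ray DM]
6. ∠DUM = 101°  [△UMD]

∠DUM = 101°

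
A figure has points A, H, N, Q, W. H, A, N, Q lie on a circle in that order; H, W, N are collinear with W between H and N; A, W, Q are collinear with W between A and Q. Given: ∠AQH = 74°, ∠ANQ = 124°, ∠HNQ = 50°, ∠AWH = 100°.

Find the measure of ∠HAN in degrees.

∠HAN = 76°

1. ∠ANH = 74°  [same arc HA]
2. ∠HAQ = 50°  [same arc HQ]
3. ∠AHN = 30°  [△HWA]
4. ∠HAN = 76°  [△HAN]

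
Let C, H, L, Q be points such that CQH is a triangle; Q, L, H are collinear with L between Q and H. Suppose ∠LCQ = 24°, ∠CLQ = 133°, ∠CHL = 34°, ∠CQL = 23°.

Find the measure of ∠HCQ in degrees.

1. ∠CHQ = 34°  [L on ray HQ]
2. ∠CQH = 23°  [L on ray QH]
3. ∠HCQ = 123°  [△CQH]

∠HCQ = 123°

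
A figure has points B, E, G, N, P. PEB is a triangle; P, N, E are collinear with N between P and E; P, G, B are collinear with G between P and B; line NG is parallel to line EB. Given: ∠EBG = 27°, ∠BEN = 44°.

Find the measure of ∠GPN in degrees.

∠GPN = 109°

1. ∠EBP = 27°  [G on ray BP]
2. ∠BEP = 44°  [N on ray EP]
3. ∠BPE = 109°  [△PEB]
4. ∠GPN = 109°  [N on PE, G on PB]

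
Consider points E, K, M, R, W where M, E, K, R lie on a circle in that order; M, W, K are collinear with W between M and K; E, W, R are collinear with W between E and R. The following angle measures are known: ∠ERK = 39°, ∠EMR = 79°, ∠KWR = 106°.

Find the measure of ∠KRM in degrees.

∠KRM = 105°

1. ∠MKR = 35°  [△KWR]
2. ∠EKR = 101°  [cyclic MEKR, opposite ∠M+∠K]
3. ∠KER = 40°  [△EKR]
4. ∠KMR = 40°  [same arc KR]
5. ∠KRM = 105°  [△MKR]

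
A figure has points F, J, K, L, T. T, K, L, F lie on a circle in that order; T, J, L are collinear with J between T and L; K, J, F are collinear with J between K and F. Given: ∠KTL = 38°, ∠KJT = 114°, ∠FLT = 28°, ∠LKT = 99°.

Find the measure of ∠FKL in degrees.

1. ∠KLT = 43°  [△TKL]
2. ∠KJL = 66°  [linear pair at J on TL]
3. ∠FKL = 71°  [△KJL]

∠FKL = 71°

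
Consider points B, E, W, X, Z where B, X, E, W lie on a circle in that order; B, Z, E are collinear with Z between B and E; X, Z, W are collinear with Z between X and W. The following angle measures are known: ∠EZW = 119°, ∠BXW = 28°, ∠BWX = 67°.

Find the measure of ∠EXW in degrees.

∠EXW = 52°

1. ∠BZX = 119°  [vertical angles at Z]
2. ∠BEX = 67°  [same arc BX]
3. ∠EZX = 61°  [linear pair at Z on BE]
4. ∠EXW = 52°  [△XZE]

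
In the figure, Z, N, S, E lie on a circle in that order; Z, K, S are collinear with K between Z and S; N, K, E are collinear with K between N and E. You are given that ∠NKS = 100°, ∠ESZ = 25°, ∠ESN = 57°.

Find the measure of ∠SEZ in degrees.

∠SEZ = 107°

1. ∠EKZ = 100°  [vertical angles at K]
2. ∠ENZ = 25°  [same arc ZE]
3. ∠EZN = 123°  [cyclic ZNSE, opposite ∠Z+∠S]
4. ∠NEZ = 32°  [△ZNE]
5. ∠EZS = 48°  [△ZKE]
6. ∠SEZ = 107°  [△ZSE]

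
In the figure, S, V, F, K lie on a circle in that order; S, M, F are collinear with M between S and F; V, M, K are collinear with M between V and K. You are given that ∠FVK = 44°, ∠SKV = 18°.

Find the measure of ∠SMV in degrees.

1. ∠SFV = 18°  [same arc SV]
2. ∠FMV = 118°  [△VMF]
3. ∠SMV = 62°  [linear pair at M on SF]

∠SMV = 62°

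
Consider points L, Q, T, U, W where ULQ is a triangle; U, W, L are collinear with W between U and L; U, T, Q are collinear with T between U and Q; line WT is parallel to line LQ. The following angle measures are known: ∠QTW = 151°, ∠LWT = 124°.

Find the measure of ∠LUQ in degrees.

1. ∠UTW = 29°  [linear pair at T on UQ]
2. ∠TWU = 56°  [linear pair at W on UL]
3. ∠TUW = 95°  [△UWT]
4. ∠LUQ = 95°  [W on UL, T on UQ]

∠LUQ = 95°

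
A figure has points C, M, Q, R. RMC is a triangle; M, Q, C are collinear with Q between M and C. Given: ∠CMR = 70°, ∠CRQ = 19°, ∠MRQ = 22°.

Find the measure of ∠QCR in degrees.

1. ∠QMR = 70°  [Q on ray MC]
2. ∠MQR = 88°  [△RMQ]
3. ∠CQR = 92°  [linear pair at Q on MC]
4. ∠QCR = 69°  [△RQC]

∠QCR = 69°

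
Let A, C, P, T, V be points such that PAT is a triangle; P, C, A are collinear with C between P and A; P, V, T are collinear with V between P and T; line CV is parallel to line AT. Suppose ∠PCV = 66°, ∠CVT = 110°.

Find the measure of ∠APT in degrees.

1. ∠CVP = 70°  [linear pair at V on PT]
2. ∠CPV = 44°  [△PCV]
3. ∠APT = 44°  [C on PA, V on PT]

∠APT = 44°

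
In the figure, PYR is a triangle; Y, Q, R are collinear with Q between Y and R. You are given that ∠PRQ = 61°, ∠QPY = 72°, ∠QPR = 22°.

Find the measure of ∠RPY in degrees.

∠RPY = 94°

1. ∠PQR = 97°  [△PQR]
2. ∠PRY = 61°  [Q on ray RY]
3. ∠PQY = 83°  [linear pair at Q on YR]
4. ∠PYQ = 25°  [△PYQ]
5. ∠PYR = 25°  [Q on ray YR]
6. ∠RPY = 94°  [△PYR]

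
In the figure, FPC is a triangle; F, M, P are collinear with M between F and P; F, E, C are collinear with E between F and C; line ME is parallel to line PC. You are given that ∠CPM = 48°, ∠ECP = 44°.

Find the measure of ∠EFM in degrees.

∠EFM = 88°

1. ∠CPF = 48°  [M on ray PF]
2. ∠FCP = 44°  [E on ray CF]
3. ∠CFP = 88°  [△FPC]
4. ∠EFM = 88°  [M on FP, E on FC]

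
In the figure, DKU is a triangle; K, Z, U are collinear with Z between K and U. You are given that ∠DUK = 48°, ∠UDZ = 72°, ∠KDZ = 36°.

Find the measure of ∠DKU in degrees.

1. ∠DUZ = 48°  [Z on ray UK]
2. ∠DZU = 60°  [△DZU]
3. ∠DZK = 120°  [linear pair at Z on KU]
4. ∠DKZ = 24°  [△DKZ]
5. ∠DKU = 24°  [Z on ray KU]

∠DKU = 24°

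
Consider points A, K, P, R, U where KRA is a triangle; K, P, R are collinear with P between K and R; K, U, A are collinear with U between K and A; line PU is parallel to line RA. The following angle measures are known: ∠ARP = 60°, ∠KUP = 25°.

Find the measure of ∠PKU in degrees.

∠PKU = 95°

1. ∠ARK = 60°  [P on ray RK]
2. ∠KAR = 25°  [PU∥RA, corresponding at U]
3. ∠AKR = 95°  [△KRA]
4. ∠PKU = 95°  [P on KR, U on KA]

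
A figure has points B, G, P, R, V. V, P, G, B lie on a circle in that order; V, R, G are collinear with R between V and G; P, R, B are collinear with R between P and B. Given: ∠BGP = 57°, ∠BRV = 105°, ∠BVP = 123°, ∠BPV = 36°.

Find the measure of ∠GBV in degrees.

1. ∠PBV = 21°  [△VPB]
2. ∠BGV = 36°  [same arc VB]
3. ∠BVG = 54°  [△VRB]
4. ∠GBV = 90°  [△VGB]

∠GBV = 90°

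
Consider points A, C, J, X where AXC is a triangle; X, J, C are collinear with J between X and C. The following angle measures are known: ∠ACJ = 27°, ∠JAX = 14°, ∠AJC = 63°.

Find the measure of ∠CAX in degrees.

∠CAX = 104°

1. ∠ACX = 27°  [J on ray CX]
2. ∠AJX = 117°  [linear pair at J on XC]
3. ∠AXJ = 49°  [△AXJ]
4. ∠AXC = 49°  [J on ray XC]
5. ∠CAX = 104°  [△AXC]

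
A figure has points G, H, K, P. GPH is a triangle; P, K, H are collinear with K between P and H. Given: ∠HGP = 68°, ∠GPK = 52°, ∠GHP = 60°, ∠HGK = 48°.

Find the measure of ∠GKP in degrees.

∠GKP = 108°

1. ∠GHK = 60°  [K on ray HP]
2. ∠GKH = 72°  [△GKH]
3. ∠GKP = 108°  [linear pair at K on PH]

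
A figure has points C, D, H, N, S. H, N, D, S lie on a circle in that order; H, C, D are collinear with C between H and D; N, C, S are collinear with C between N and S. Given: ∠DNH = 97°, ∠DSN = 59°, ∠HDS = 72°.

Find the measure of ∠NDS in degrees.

∠NDS = 96°

1. ∠DSH = 83°  [cyclic HNDS, opposite ∠N+∠S]
2. ∠DHS = 25°  [△HDS]
3. ∠DNS = 25°  [same arc DS]
4. ∠NDS = 96°  [△NDS]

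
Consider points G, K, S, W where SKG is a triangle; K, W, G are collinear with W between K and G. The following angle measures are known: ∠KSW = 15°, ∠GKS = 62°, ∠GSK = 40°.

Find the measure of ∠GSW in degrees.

∠GSW = 25°

1. ∠KGS = 78°  [△SKG]
2. ∠SKW = 62°  [W on ray KG]
3. ∠SGW = 78°  [W on ray GK]
4. ∠KWS = 103°  [△SKW]
5. ∠GWS = 77°  [linear pair at W on KG]
6. ∠GSW = 25°  [△SWG]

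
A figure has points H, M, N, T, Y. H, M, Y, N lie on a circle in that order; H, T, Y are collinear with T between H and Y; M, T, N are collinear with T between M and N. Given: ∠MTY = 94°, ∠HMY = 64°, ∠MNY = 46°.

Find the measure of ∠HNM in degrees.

∠HNM = 70°

1. ∠MHY = 46°  [same arc MY]
2. ∠HYM = 70°  [△HMY]
3. ∠HNM = 70°  [same arc HM]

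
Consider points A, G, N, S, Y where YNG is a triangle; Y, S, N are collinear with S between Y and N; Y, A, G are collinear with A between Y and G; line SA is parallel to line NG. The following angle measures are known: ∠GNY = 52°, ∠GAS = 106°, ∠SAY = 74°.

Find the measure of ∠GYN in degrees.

1. ∠ASY = 52°  [SA∥NG, corresponding at S]
2. ∠AYS = 54°  [△YSA]
3. ∠GYN = 54°  [S on YN, A on YG]

∠GYN = 54°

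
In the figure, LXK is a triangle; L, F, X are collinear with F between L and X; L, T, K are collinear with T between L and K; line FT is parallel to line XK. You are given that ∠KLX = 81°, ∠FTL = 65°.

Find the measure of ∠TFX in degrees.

∠TFX = 146°

1. ∠FLT = 81°  [F on LX, T on LK]
2. ∠LFT = 34°  [△LFT]
3. ∠TFX = 146°  [linear pair at F on LX]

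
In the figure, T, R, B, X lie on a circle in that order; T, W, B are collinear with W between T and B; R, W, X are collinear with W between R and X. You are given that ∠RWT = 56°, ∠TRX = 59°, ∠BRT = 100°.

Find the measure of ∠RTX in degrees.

∠RTX = 106°

1. ∠BTR = 65°  [△TWR]
2. ∠RBT = 15°  [△TRB]
3. ∠RXT = 15°  [same arc TR]
4. ∠RTX = 106°  [△TRX]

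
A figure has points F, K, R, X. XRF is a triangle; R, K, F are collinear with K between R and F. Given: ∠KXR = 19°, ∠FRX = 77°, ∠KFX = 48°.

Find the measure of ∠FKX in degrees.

∠FKX = 96°

1. ∠KRX = 77°  [K on ray RF]
2. ∠RKX = 84°  [△XRK]
3. ∠FKX = 96°  [linear pair at K on RF]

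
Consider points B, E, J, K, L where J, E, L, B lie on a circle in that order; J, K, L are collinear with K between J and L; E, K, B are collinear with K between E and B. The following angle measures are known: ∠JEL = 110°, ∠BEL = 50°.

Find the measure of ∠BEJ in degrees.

∠BEJ = 60°

1. ∠JBL = 70°  [cyclic JELB, opposite ∠E+∠B]
2. ∠BJL = 50°  [same arc LB]
3. ∠BLJ = 60°  [△JLB]
4. ∠BEJ = 60°  [same arc JB]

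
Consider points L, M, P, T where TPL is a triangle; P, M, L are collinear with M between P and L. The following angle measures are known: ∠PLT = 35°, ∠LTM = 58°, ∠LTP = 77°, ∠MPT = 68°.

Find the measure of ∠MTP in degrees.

∠MTP = 19°

1. ∠MLT = 35°  [M on ray LP]
2. ∠LMT = 87°  [△TML]
3. ∠PMT = 93°  [linear pair at M on PL]
4. ∠MTP = 19°  [△TPM]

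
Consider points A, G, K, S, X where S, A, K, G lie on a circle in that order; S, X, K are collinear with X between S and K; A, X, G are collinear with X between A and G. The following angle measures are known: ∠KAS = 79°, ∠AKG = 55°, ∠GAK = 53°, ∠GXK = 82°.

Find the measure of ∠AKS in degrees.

1. ∠AGK = 72°  [△AKG]
2. ∠ASK = 72°  [same arc AK]
3. ∠AKS = 29°  [△SAK]

∠AKS = 29°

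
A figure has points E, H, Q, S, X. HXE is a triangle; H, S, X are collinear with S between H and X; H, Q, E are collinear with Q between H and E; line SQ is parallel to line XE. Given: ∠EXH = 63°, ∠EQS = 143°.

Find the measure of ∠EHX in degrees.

1. ∠HSQ = 63°  [SQ∥XE, corresponding at S]
2. ∠HQS = 37°  [linear pair at Q on HE]
3. ∠QHS = 80°  [△HSQ]
4. ∠EHX = 80°  [S on HX, Q on HE]

∠EHX = 80°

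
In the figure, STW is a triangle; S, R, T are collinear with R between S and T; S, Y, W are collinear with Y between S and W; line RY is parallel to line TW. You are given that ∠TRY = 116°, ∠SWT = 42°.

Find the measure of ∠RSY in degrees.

1. ∠SRY = 64°  [linear pair at R on ST]
2. ∠RYS = 42°  [RY∥TW, corresponding at Y]
3. ∠RSY = 74°  [△SRY]

∠RSY = 74°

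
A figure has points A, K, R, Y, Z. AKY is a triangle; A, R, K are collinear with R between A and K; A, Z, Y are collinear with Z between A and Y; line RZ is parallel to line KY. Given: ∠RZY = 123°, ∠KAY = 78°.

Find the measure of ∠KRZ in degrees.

∠KRZ = 135°

1. ∠AZR = 57°  [linear pair at Z on AY]
2. ∠RAZ = 78°  [R on AK, Z on AY]
3. ∠ARZ = 45°  [△ARZ]
4. ∠KRZ = 135°  [linear pair at R on AK]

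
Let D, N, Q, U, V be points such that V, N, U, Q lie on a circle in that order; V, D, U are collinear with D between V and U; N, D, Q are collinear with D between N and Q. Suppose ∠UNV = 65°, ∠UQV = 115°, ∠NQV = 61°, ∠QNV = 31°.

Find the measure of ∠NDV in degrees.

∠NDV = 95°

1. ∠NUV = 61°  [same arc VN]
2. ∠NVU = 54°  [△VNU]
3. ∠NDV = 95°  [△VDN]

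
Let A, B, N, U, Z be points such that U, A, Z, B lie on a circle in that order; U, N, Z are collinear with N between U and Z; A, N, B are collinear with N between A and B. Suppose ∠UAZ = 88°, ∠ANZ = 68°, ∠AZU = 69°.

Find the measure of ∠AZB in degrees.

∠AZB = 114°

1. ∠AUZ = 23°  [△UAZ]
2. ∠BAZ = 43°  [△ANZ]
3. ∠ABZ = 23°  [same arc AZ]
4. ∠AZB = 114°  [△AZB]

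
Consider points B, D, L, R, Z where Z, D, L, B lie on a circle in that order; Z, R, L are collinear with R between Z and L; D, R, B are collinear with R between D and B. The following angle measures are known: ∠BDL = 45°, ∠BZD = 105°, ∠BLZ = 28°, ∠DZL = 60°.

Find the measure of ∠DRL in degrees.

∠DRL = 88°

1. ∠BDZ = 28°  [same arc ZB]
2. ∠DRZ = 92°  [△ZRD]
3. ∠DRL = 88°  [linear pair at R on ZL]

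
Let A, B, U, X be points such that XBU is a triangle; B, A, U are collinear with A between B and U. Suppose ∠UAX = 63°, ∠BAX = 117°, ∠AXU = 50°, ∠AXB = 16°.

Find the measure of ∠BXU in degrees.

1. ∠AUX = 67°  [△XAU]
2. ∠ABX = 47°  [△XBA]
3. ∠BUX = 67°  [A on ray UB]
4. ∠UBX = 47°  [A on ray BU]
5. ∠BXU = 66°  [△XBU]

∠BXU = 66°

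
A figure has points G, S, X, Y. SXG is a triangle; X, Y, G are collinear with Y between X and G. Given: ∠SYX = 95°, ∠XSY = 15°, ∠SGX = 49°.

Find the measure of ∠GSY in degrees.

∠GSY = 46°

1. ∠GYS = 85°  [linear pair at Y on XG]
2. ∠SGY = 49°  [Y on ray GX]
3. ∠GSY = 46°  [△SYG]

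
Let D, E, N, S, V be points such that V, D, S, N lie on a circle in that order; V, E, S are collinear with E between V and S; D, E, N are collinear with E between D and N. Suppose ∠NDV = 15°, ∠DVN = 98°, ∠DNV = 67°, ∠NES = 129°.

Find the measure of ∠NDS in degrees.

∠NDS = 62°

1. ∠NSV = 15°  [same arc VN]
2. ∠DSN = 82°  [cyclic VDSN, opposite ∠V+∠S]
3. ∠DNS = 36°  [△SEN]
4. ∠NDS = 62°  [△DSN]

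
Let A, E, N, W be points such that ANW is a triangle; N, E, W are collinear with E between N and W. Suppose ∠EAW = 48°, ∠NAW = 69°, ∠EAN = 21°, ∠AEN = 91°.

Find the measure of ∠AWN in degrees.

∠AWN = 43°

1. ∠ANE = 68°  [△ANE]
2. ∠ANW = 68°  [E on ray NW]
3. ∠AWN = 43°  [△ANW]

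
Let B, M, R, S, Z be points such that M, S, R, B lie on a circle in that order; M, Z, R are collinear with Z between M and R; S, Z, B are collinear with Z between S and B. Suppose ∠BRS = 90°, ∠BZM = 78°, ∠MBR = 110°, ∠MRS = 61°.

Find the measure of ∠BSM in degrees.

1. ∠BMS = 90°  [cyclic MSRB, opposite ∠M+∠R]
2. ∠MBS = 61°  [same arc MS]
3. ∠BSM = 29°  [△MSB]

∠BSM = 29°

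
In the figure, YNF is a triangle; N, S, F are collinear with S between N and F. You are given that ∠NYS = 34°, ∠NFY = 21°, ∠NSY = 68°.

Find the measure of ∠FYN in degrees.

1. ∠SNY = 78°  [△YNS]
2. ∠FNY = 78°  [S on ray NF]
3. ∠FYN = 81°  [△YNF]

∠FYN = 81°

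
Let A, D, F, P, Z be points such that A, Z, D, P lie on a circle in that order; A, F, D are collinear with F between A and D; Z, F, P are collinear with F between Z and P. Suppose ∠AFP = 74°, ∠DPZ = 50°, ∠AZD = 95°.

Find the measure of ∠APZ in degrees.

1. ∠DAZ = 50°  [same arc ZD]
2. ∠ADZ = 35°  [△AZD]
3. ∠APZ = 35°  [same arc AZ]

∠APZ = 35°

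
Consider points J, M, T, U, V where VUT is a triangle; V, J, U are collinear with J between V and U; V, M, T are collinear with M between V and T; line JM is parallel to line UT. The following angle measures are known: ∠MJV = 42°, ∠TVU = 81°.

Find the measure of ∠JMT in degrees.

1. ∠TUV = 42°  [JM∥UT, corresponding at J]
2. ∠UTV = 57°  [△VUT]
3. ∠JMV = 57°  [JM∥UT, corresponding at M]
4. ∠JMT = 123°  [linear pair at M on VT]

∠JMT = 123°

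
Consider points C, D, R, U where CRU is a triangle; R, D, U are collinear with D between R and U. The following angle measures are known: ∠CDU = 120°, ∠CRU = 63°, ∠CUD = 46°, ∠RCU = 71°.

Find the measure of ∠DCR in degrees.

∠DCR = 57°

1. ∠CDR = 60°  [linear pair at D on RU]
2. ∠CRD = 63°  [D on ray RU]
3. ∠DCR = 57°  [△CRD]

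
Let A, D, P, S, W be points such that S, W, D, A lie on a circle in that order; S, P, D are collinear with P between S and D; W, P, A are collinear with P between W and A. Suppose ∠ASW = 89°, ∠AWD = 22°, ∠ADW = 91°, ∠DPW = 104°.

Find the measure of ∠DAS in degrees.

∠DAS = 121°

1. ∠DAW = 67°  [△WDA]
2. ∠SDW = 54°  [△WPD]
3. ∠DSW = 67°  [same arc WD]
4. ∠DWS = 59°  [△SWD]
5. ∠DAS = 121°  [cyclic SWDA, opposite ∠W+∠A]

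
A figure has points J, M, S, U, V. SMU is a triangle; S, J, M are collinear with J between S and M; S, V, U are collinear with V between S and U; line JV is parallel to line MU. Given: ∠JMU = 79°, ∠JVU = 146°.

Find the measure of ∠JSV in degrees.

1. ∠SMU = 79°  [J on ray MS]
2. ∠JVS = 34°  [linear pair at V on SU]
3. ∠SJV = 79°  [JV∥MU, corresponding at J]
4. ∠JSV = 67°  [△SJV]

∠JSV = 67°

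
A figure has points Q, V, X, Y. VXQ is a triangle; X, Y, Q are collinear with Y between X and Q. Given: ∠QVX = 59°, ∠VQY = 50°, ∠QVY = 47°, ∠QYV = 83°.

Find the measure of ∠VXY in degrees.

1. ∠VQX = 50°  [Y on ray QX]
2. ∠QXV = 71°  [△VXQ]
3. ∠VXY = 71°  [Y on ray XQ]

∠VXY = 71°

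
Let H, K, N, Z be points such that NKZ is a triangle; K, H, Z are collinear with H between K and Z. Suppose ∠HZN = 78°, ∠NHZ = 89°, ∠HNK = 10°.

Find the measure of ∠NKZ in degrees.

∠NKZ = 79°

1. ∠KHN = 91°  [linear pair at H on KZ]
2. ∠HKN = 79°  [△NKH]
3. ∠NKZ = 79°  [H on ray KZ]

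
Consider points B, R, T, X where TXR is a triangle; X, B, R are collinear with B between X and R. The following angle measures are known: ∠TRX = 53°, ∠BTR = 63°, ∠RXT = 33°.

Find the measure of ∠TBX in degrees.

1. ∠BRT = 53°  [B on ray RX]
2. ∠RBT = 64°  [△TBR]
3. ∠TBX = 116°  [linear pair at B on XR]

∠TBX = 116°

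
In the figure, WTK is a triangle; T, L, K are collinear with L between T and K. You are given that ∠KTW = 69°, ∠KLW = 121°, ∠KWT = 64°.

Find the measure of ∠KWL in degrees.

1. ∠TKW = 47°  [△WTK]
2. ∠LKW = 47°  [L on ray KT]
3. ∠KWL = 12°  [△WLK]

∠KWL = 12°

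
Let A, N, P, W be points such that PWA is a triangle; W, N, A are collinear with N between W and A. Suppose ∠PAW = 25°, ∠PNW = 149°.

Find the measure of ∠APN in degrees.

1. ∠NAP = 25°  [N on ray AW]
2. ∠ANP = 31°  [linear pair at N on WA]
3. ∠APN = 124°  [△PNA]

∠APN = 124°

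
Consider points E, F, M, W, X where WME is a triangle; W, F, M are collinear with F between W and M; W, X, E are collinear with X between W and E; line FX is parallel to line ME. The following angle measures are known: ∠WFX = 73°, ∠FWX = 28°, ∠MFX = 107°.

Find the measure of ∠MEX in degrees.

∠MEX = 79°

1. ∠FXW = 79°  [△WFX]
2. ∠EXF = 101°  [linear pair at X on WE]
3. ∠MEX = 79°  [FX∥ME, co-interior at E–X]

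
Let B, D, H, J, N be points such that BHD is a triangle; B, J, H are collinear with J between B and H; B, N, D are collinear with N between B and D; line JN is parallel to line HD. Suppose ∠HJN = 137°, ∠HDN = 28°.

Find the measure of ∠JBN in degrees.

∠JBN = 109°

1. ∠BJN = 43°  [linear pair at J on BH]
2. ∠BDH = 28°  [N on ray DB]
3. ∠BHD = 43°  [JN∥HD, corresponding at J]
4. ∠DBH = 109°  [△BHD]
5. ∠JBN = 109°  [J on BH, N on BD]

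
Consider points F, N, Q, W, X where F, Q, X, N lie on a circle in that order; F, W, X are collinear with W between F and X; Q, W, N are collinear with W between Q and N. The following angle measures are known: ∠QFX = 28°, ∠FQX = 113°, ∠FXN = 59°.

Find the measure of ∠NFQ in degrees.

∠NFQ = 82°

1. ∠FXQ = 39°  [△FQX]
2. ∠FQN = 59°  [same arc FN]
3. ∠FNQ = 39°  [same arc FQ]
4. ∠NFQ = 82°  [△FQN]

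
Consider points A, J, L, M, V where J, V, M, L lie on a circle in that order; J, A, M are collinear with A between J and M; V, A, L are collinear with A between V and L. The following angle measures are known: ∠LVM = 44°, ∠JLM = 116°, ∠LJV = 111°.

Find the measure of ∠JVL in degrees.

1. ∠LJM = 44°  [same arc ML]
2. ∠JML = 20°  [△JML]
3. ∠JVL = 20°  [same arc JL]

∠JVL = 20°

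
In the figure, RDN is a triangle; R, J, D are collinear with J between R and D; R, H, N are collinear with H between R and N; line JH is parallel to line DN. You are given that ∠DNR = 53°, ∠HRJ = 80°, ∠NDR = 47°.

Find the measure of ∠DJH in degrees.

1. ∠JHR = 53°  [JH∥DN, corresponding at H]
2. ∠HJR = 47°  [△RJH]
3. ∠DJH = 133°  [linear pair at J on RD]

∠DJH = 133°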